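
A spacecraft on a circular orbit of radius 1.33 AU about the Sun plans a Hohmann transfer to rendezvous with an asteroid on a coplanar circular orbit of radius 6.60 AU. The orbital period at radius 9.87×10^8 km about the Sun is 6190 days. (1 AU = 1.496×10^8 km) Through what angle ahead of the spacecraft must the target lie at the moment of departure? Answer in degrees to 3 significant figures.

From Kepler's third law T² = 4π²r³/μ at r = 9.87×10^8 km, T = 6190 days = 6190 × 86400 s = 5.34816×10^8 s: μ = 4π²r³/T² = 1.32710×10^11 km³/s².
In km: r₁ = 1.33 × 1.496×10^8 = 1.98968×10^8 km; r₂ = 6.60 × 1.496×10^8 = 9.8736×10^8 km.
The Hohmann ellipse has a_t = (r₁ + r₂)/2 = 5.93164×10^8 km.
The half-period of the transfer ellipse is t = π√(a_t³/μ) = 1.246×10^8 s.
Target angular speed ω₂ = √(μ/r₂³) = 1.174×10^-8 rad/s.
Angle swept by the target during transfer: ω₂·t = 1.4628 rad = 83.81°.
Arrival is 180° from departure on the ellipse, so φ = 180° − 83.81° = 96.2°.

φ = 96.2°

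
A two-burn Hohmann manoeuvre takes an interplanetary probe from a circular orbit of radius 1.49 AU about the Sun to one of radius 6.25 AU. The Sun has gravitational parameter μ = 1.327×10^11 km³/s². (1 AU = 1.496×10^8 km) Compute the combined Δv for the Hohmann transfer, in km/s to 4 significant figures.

Δv = 11.13 km/s

In km: r₁ = 1.49 × 1.496×10^8 = 2.22904×10^8 km; r₂ = 6.25 × 1.496×10^8 = 9.350×10^8 km.
Transfer-ellipse semi-major axis a_t = (r₁ + r₂)/2 = (2.22904×10^8 + 9.350×10^8)/2 = 5.78952×10^8 km.
At r₁ the circular-orbit speed is v₁ = √(μ/r₁) = 24.399 km/s.
Transfer-orbit speed at r₁ (vis-viva equation): v_p = √[μ(2/r₁ − 1/a_t)] = 31.007 km/s.
First burn Δv₁ = |v_p − v₁| = 6.608 km/s.
At r₂, v₂ = √(μ/r₂) = 11.913 km/s.
Transfer-orbit speed at r₂: v_a = √[μ(2/r₂ − 1/a_t)] = 7.3921 km/s.
Second burn Δv₂ = |v₂ − v_a| = 4.521 km/s.
Δv = Δv₁ + Δv₂ = 6.608 + 4.521 = 11.13 km/s.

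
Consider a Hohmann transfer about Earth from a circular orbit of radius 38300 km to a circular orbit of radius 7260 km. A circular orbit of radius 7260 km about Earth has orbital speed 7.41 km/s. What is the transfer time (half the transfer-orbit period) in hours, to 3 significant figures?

t = 4.75 hours

From the circular-orbit relation v² = μ/r at r = 7260 km: μ = v²r = (7.41)² × 7260 = 3.98633×10^5 km³/s².
The Hohmann ellipse has a_t = (r₁ + r₂)/2 = 22780 km.
Transfer time t = π√(a_t³/μ) = π√((22780)³ / 3.98633×10^5) = 17110 s.
Converting: 17110 s ÷ 3600 s/hour = 4.75 hours.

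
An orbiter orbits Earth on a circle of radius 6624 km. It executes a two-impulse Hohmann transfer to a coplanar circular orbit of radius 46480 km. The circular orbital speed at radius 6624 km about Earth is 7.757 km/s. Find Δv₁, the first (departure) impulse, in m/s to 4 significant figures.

From the circular-orbit relation v² = μ/r at r = 6624 km: μ = v²r = (7.757)² × 6624 = 3.98573×10^5 km³/s².
The Hohmann ellipse has a_t = (r₁ + r₂)/2 = 26552 km.
On the circular orbit at r = 6624 km, v_c = √(μ/r) = 7.7570 km/s.
Transfer-orbit speed at the same r (vis-viva, a = a_t): v_t = √[μ(2/r − 1/a_t)] = 10.263 km/s.
Δv₁ = |v_t − v_c| = |10.263 − 7.7570| = 2.506 km/s.

Δv₁ = 2506 m/s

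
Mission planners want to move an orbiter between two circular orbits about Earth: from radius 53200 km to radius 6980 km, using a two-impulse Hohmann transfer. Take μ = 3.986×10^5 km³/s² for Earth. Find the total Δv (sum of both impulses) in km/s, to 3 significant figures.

Δv = 3.91 km/s

Transfer-ellipse semi-major axis a_t = (r₁ + r₂)/2 = (53200 + 6980)/2 = 30090 km.
At r₁ the circular-orbit speed is v₁ = √(μ/r₁) = 2.737 km/s.
On the transfer ellipse at r₁, vis-viva gives v_a = √[μ(2/r₁ − 1/a_t)] = 1.318 km/s.
First burn Δv₁ = |v_a − v₁| = 1.419 km/s.
Circular speed at r₂: v₂ = √(μ/r₂) = 7.5569 km/s.
Transfer-orbit speed at r₂: v_p = √[μ(2/r₂ − 1/a_t)] = 10.048 km/s.
Second burn Δv₂ = |v₂ − v_p| = 2.491 km/s.
Total Δv = Δv₁ + Δv₂ = 3.910 km/s.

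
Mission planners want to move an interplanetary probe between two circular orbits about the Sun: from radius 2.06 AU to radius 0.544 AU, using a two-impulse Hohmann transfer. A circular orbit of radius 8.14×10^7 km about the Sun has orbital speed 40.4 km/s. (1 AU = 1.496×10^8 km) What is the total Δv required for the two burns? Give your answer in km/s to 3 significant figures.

From the circular-orbit relation v² = μ/r at r = 8.14×10^7 km: μ = v²r = (40.4)² × 8.14×10^7 = 1.32858×10^11 km³/s².
In km: r₁ = 2.06 × 1.496×10^8 = 3.08176×10^8 km; r₂ = 0.544 × 1.496×10^8 = 8.13824×10^7 km.
Semi-major axis of the transfer orbit: a_t = (3.08176×10^8 + 8.13824×10^7)/2 = 1.947792×10^8 km.
At r₁ the circular-orbit speed is v₁ = √(μ/r₁) = 20.763 km/s.
On the transfer ellipse at r₁, v² = μ(2/r − 1/a) gives v_a = √[μ(2/r₁ − 1/a_t)] = 13.421 km/s.
First burn Δv₁ = |v_a − v₁| = 7.342 km/s.
Circular speed at r₂: v₂ = √(μ/r₂) = 40.40 km/s.
Transfer-orbit speed at r₂: v_p = √[μ(2/r₂ − 1/a_t)] = 50.82 km/s.
Second burn Δv₂ = |v₂ − v_p| = 10.42 km/s.
Total Δv = Δv₁ + Δv₂ = 17.76 km/s.

Δv = 17.8 km/s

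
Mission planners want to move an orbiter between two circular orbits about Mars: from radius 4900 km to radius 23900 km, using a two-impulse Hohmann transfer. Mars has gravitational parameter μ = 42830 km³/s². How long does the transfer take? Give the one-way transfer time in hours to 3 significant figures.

t = 7.29 hours

Semi-major axis of the transfer orbit: a_t = (4900 + 23900)/2 = 14400 km.
By Kepler's third law the transfer-orbit period is T = 2π√(a_t³/μ), so t = T/2 = 26230 s.
Converting: 26230 s ÷ 3600 s/hour = 7.29 hours.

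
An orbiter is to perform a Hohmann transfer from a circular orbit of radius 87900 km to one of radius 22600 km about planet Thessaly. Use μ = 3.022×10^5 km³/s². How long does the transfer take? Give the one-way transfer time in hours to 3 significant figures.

t = 20.6 hours

Transfer-ellipse semi-major axis a_t = (r₁ + r₂)/2 = (87900 + 22600)/2 = 55250 km.
Half the transfer-orbit period gives t = π√(a_t³/μ) = 74220 s.
Converting: 74220 s ÷ 3600 s/hour = 20.6 hours.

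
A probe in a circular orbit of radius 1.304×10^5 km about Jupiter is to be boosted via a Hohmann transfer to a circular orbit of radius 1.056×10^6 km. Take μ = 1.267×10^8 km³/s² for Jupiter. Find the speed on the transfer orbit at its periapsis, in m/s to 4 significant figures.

The Hohmann ellipse has a_t = (r₁ + r₂)/2 = 5.932×10^5 km.
The periapsis of the transfer ellipse is at r = 1.304×10^5 km.
Applying v² = μ(2/r − 1/a_t): v = 41.59 km/s.

v = 41590 m/s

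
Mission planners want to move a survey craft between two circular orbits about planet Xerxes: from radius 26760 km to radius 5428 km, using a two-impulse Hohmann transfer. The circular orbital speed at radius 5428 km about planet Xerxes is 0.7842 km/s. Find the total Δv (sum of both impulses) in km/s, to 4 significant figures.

Δv = 0.3751 km/s

From the circular-orbit relation v² = μ/r at r = 5428 km: μ = v²r = (0.7842)² × 5428 = 3338.06 km³/s².
Semi-major axis of the transfer orbit: a_t = (26760 + 5428)/2 = 16094 km.
At r₁ the circular-orbit speed is v₁ = √(μ/r₁) = 0.3532 km/s.
On the transfer ellipse at r₁, vis-viva equation gives v_a = √[μ(2/r₁ − 1/a_t)] = 0.2051 km/s.
First burn Δv₁ = |v_a − v₁| = 0.1481 km/s.
Circular speed at r₂: v₂ = √(μ/r₂) = 0.78420 km/s.
Transfer-orbit speed at r₂: v_p = √[μ(2/r₂ − 1/a_t)] = 1.0112 km/s.
Second burn Δv₂ = |v₂ − v_p| = 0.2270 km/s.
Total Δv = Δv₁ + Δv₂ = 0.3751 km/s.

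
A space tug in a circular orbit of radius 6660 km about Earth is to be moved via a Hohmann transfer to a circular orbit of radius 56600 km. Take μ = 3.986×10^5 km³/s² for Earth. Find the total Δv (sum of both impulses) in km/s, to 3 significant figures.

Δv = 4.05 km/s

Semi-major axis of the transfer orbit: a_t = (6660 + 56600)/2 = 31630 km.
At r₁ the circular-orbit speed is v₁ = √(μ/r₁) = 7.7363 km/s.
Transfer-orbit speed at r₁ (vis-viva equation): v_p = √[μ(2/r₁ − 1/a_t)] = 10.349 km/s.
First burn Δv₁ = |v_p − v₁| = 2.613 km/s.
At r₂, v₂ = √(μ/r₂) = 2.654 km/s.
Transfer-orbit speed at r₂: v_a = √[μ(2/r₂ − 1/a_t)] = 1.218 km/s.
Second burn Δv₂ = |v₂ − v_a| = 1.436 km/s.
Δv = Δv₁ + Δv₂ = 2.613 + 1.436 = 4.049 km/s.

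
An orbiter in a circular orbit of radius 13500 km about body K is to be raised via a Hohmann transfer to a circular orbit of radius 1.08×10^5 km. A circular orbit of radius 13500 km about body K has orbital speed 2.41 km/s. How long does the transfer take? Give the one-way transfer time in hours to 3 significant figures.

t = 46.7 hours

From the circular-orbit relation v² = μ/r at r = 13500 km: μ = v²r = (2.41)² × 13500 = 78409.4 km³/s².
Semi-major axis of the transfer orbit: a_t = (13500 + 1.080×10^5)/2 = 60750 km.
Half the transfer-orbit period gives t = π√(a_t³/μ) = 1.680×10^5 s.
Converting: 1.680×10^5 s ÷ 3600 s/hour = 46.7 hours.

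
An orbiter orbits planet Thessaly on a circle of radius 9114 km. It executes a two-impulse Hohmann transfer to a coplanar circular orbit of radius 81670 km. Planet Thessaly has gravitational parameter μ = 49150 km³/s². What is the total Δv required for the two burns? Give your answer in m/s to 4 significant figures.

Δv = 1221 m/s

Transfer-ellipse semi-major axis a_t = (r₁ + r₂)/2 = (9114 + 81670)/2 = 45392 km.
At r₁ the circular-orbit speed is v₁ = √(μ/r₁) = 2.3222 km/s.
On the transfer ellipse at r₁, v² = μ(2/r − 1/a) gives v_p = √[μ(2/r₁ − 1/a_t)] = 3.1149 km/s.
First burn Δv₁ = |v_p − v₁| = 0.7927 km/s.
Circular speed at r₂: v₂ = √(μ/r₂) = 0.7758 km/s.
Transfer-orbit speed at r₂: v_a = √[μ(2/r₂ − 1/a_t)] = 0.3476 km/s.
Second burn Δv₂ = |v₂ − v_a| = 0.4282 km/s.
Δv = Δv₁ + Δv₂ = 0.7927 + 0.4282 = 1.221 km/s.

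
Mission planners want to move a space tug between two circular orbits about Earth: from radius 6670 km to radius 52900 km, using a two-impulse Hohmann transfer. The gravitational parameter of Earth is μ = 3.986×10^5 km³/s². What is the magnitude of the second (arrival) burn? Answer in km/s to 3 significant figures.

Transfer-ellipse semi-major axis a_t = (r₁ + r₂)/2 = (6670 + 52900)/2 = 29785 km.
Circular speed at r = 52900 km: v_c = √(μ/r) = 2.745 km/s.
Transfer-orbit speed at the same r (vis-viva, a = a_t): v_t = √[μ(2/r − 1/a_t)] = 1.299 km/s.
Δv₂ = |v_t − v_c| = |1.299 − 2.745| = 1.446 km/s.

Δv₂ = 1.45 km/s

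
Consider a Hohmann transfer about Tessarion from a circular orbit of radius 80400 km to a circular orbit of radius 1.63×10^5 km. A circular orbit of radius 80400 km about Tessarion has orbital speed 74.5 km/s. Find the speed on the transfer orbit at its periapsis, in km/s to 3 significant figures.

v = 86.2 km/s

From the circular-orbit relation v² = μ/r at r = 80400 km: μ = v²r = (74.5)² × 80400 = 4.46240×10^8 km³/s².
Semi-major axis of the transfer orbit: a_t = (80400 + 1.630×10^5)/2 = 1.217×10^5 km.
At periapsis, r = 80400 km.
Vis-viva: v = √[μ(2/r − 1/a_t)] = √[4.46240×10^8 × (2/80400 − 1/1.217×10^5)] = 86.22 km/s.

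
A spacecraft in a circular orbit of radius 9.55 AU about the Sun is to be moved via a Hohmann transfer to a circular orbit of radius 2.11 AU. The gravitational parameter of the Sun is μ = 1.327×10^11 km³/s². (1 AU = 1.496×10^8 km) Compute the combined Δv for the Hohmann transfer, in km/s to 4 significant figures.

In km: r₁ = 9.55 × 1.496×10^8 = 1.42868×10^9 km; r₂ = 2.11 × 1.496×10^8 = 3.15656×10^8 km.
Semi-major axis of the transfer orbit: a_t = (1.42868×10^9 + 3.15656×10^8)/2 = 8.72168×10^8 km.
Circular speed at r₁: v₁ = √(μ/r₁) = √(1.327×10^11/1.42868×10^9) = 9.638 km/s.
On the transfer ellipse at r₁, vis-viva equation gives v_a = √[μ(2/r₁ − 1/a_t)] = 5.798 km/s.
First burn Δv₁ = |v_a − v₁| = 3.840 km/s.
At r₂, v₂ = √(μ/r₂) = 20.504 km/s.
Transfer-orbit speed at r₂: v_p = √[μ(2/r₂ − 1/a_t)] = 26.242 km/s.
Second burn Δv₂ = |v₂ − v_p| = 5.738 km/s.
Δv = Δv₁ + Δv₂ = 3.840 + 5.738 = 9.578 km/s.

Δv = 9.578 km/s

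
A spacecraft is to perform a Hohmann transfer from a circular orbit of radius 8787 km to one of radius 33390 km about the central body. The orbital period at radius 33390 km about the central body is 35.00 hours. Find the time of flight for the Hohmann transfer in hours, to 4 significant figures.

From Kepler's third law T² = 4π²r³/μ at r = 33390 km, T = 35.00 hours = 35.00 × 3600 s = 1.260×10^5 s: μ = 4π²r³/T² = 92569.5 km³/s².
Transfer-ellipse semi-major axis a_t = (r₁ + r₂)/2 = (8787 + 33390)/2 = 21088.5 km.
By Kepler's third law the transfer-orbit period is T = 2π√(a_t³/μ), so t = T/2 = 31622 s.
Converting: 31622 s ÷ 3600 s/hour = 8.784 hours.

t = 8.784 hours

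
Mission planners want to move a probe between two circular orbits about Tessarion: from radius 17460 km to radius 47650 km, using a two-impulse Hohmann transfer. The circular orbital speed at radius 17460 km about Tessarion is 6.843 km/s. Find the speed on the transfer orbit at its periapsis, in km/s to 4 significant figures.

v = 8.279 km/s

From the circular-orbit relation v² = μ/r at r = 17460 km: μ = v²r = (6.843)² × 17460 = 8.17593×10^5 km³/s².
Transfer-ellipse semi-major axis a_t = (r₁ + r₂)/2 = (17460 + 47650)/2 = 32555 km.
The periapsis of the transfer ellipse is at r = 17460 km.
Applying v² = μ(2/r − 1/a_t): v = 8.279 km/s.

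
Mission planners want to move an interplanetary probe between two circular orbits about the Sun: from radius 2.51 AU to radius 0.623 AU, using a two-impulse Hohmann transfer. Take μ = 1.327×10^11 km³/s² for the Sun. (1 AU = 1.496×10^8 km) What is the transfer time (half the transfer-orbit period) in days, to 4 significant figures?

In km: r₁ = 2.51 × 1.496×10^8 = 3.75496×10^8 km; r₂ = 0.623 × 1.496×10^8 = 9.32008×10^7 km.
The Hohmann ellipse has a_t = (r₁ + r₂)/2 = 2.343484×10^8 km.
Transfer time t = π√(a_t³/μ) = π√((2.343484×10^8)³ / 1.327×10^11) = 3.094×10^7 s.
Converting: 3.094×10^7 s ÷ 86400 s/day = 358.1 days.

t = 358.1 days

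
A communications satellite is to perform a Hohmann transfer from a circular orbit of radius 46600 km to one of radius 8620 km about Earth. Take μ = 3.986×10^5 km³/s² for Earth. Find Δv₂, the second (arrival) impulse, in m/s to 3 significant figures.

The Hohmann ellipse has a_t = (r₁ + r₂)/2 = 27610 km.
On the circular orbit at r = 8620 km, v_c = √(μ/r) = 6.800 km/s.
Vis-viva on the transfer ellipse at r = 8620 km gives v_t = √[μ(2/r − 1/a_t)] = 8.834 km/s.
Δv₂ = |v_t − v_c| = |8.834 − 6.800| = 2.034 km/s.

Δv₂ = 2030 m/s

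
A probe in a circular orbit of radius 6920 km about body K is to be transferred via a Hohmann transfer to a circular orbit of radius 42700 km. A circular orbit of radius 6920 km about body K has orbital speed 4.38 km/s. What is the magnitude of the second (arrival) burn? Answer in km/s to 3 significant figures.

Δv₂ = 0.832 km/s

From the circular-orbit relation v² = μ/r at r = 6920 km: μ = v²r = (4.38)² × 6920 = 1.32756×10^5 km³/s².
Semi-major axis of the transfer orbit: a_t = (6920 + 42700)/2 = 24810 km.
On the circular orbit at r = 42700 km, v_c = √(μ/r) = 1.7632 km/s.
Transfer-orbit speed at the same r (vis-viva, a = a_t): v_t = √[μ(2/r − 1/a_t)] = 0.93122 km/s.
Δv₂ = |v_t − v_c| = |0.93122 − 1.7632| = 0.8320 km/s.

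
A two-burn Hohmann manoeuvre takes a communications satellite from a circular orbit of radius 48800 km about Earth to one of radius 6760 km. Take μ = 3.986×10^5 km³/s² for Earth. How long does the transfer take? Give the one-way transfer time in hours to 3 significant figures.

t = 6.40 hours

Semi-major axis of the transfer orbit: a_t = (48800 + 6760)/2 = 27780 km.
Half the transfer-orbit period gives t = π√(a_t³/μ) = 23040 s.
Converting: 23040 s ÷ 3600 s/hour = 6.40 hours.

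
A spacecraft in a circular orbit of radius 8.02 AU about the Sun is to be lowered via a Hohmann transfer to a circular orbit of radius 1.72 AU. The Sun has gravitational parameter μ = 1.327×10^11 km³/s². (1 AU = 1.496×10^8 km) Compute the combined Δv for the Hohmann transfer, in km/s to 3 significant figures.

Δv = 10.7 km/s

In km: r₁ = 8.02 × 1.496×10^8 = 1.199792×10^9 km; r₂ = 1.72 × 1.496×10^8 = 2.57312×10^8 km.
Semi-major axis of the transfer orbit: a_t = (1.199792×10^9 + 2.57312×10^8)/2 = 7.28552×10^8 km.
At r₁ the circular-orbit speed is v₁ = √(μ/r₁) = 10.517 km/s.
Transfer-orbit speed at r₁ (vis-viva equation): v_a = √[μ(2/r₁ − 1/a_t)] = 6.2500 km/s.
First burn Δv₁ = |v_a − v₁| = 4.267 km/s.
Circular speed at r₂: v₂ = √(μ/r₂) = 22.7094 km/s.
Transfer-orbit speed at r₂: v_p = √[μ(2/r₂ − 1/a_t)] = 29.1426 km/s.
Second burn Δv₂ = |v₂ − v_p| = 6.433 km/s.
Δv = Δv₁ + Δv₂ = 4.267 + 6.433 = 10.70 km/s.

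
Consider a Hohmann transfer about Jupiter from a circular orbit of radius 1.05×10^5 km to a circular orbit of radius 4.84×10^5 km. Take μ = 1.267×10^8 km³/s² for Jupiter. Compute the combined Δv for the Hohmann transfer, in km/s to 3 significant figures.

Semi-major axis of the transfer orbit: a_t = (1.050×10^5 + 4.840×10^5)/2 = 2.945×10^5 km.
Circular speed at r₁: v₁ = √(μ/r₁) = √(1.267×10^8/1.050×10^5) = 34.737 km/s.
On the transfer ellipse at r₁, vis-viva equation gives v_p = √[μ(2/r₁ − 1/a_t)] = 44.532 km/s.
First burn Δv₁ = |v_p − v₁| = 9.795 km/s.
At r₂, v₂ = √(μ/r₂) = 16.18 km/s.
Transfer-orbit speed at r₂: v_a = √[μ(2/r₂ − 1/a_t)] = 9.661 km/s.
Second burn Δv₂ = |v₂ − v_a| = 6.519 km/s.
Δv = Δv₁ + Δv₂ = 9.795 + 6.519 = 16.31 km/s.

Δv = 16.3 km/s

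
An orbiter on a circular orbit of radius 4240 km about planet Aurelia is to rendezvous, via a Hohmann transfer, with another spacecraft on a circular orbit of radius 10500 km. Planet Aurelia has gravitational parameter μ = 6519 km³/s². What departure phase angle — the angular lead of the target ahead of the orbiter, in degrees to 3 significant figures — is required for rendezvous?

Transfer-ellipse semi-major axis a_t = (r₁ + r₂)/2 = (4240 + 10500)/2 = 7370 km.
Transfer time t = π√(a_t³/μ) = 24620 s.
The target's mean motion on its circular orbit is ω₂ = √(μ/r₂³) = 7.504×10^-5 rad/s.
Angle swept by the target during transfer: ω₂·t = 1.847 rad = 105.8°.
Arrival is 180° from departure on the ellipse, so φ = 180° − 105.8° = 74.2°.

φ = 74.2°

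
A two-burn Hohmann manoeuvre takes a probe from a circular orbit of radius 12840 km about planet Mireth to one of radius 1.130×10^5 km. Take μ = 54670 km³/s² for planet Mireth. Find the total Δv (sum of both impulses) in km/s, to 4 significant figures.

Semi-major axis of the transfer orbit: a_t = (12840 + 1.130×10^5)/2 = 62920 km.
At r₁ the circular-orbit speed is v₁ = √(μ/r₁) = 2.06344 km/s.
Transfer-orbit speed at r₁ (v² = μ(2/r − 1/a)): v_p = √[μ(2/r₁ − 1/a_t)] = 2.76527 km/s.
First burn Δv₁ = |v_p − v₁| = 0.7018 km/s.
At r₂, v₂ = √(μ/r₂) = 0.695561 km/s.
Transfer-orbit speed at r₂: v_a = √[μ(2/r₂ − 1/a_t)] = 0.314213 km/s.
Second burn Δv₂ = |v₂ − v_a| = 0.3813 km/s.
Total Δv = Δv₁ + Δv₂ = 1.083 km/s.

Δv = 1.083 km/s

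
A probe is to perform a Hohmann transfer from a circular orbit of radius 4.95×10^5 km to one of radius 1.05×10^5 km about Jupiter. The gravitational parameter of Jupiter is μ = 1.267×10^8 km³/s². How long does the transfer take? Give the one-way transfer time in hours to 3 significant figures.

t = 12.7 hours

Semi-major axis of the transfer orbit: a_t = (4.950×10^5 + 1.050×10^5)/2 = 3.000×10^5 km.
Half the transfer-orbit period gives t = π√(a_t³/μ) = 45860 s.
Converting: 45860 s ÷ 3600 s/hour = 12.7 hours.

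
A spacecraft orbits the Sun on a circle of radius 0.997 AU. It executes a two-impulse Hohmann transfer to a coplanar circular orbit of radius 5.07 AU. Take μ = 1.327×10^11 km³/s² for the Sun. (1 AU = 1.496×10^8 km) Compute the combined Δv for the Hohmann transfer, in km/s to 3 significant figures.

In km: r₁ = 0.997 × 1.496×10^8 = 1.491512×10^8 km; r₂ = 5.07 × 1.496×10^8 = 7.58472×10^8 km.
Transfer-ellipse semi-major axis a_t = (r₁ + r₂)/2 = (1.491512×10^8 + 7.58472×10^8)/2 = 4.538116×10^8 km.
At r₁ the circular-orbit speed is v₁ = √(μ/r₁) = 29.828 km/s.
Transfer-orbit speed at r₁ (vis-viva): v_p = √[μ(2/r₁ − 1/a_t)] = 38.562 km/s.
First burn Δv₁ = |v_p − v₁| = 8.734 km/s.
At r₂, v₂ = √(μ/r₂) = 13.227 km/s.
Transfer-orbit speed at r₂: v_a = √[μ(2/r₂ − 1/a_t)] = 7.5830 km/s.
Second burn Δv₂ = |v₂ − v_a| = 5.644 km/s.
Δv = Δv₁ + Δv₂ = 8.734 + 5.644 = 14.38 km/s.

Δv = 14.4 km/s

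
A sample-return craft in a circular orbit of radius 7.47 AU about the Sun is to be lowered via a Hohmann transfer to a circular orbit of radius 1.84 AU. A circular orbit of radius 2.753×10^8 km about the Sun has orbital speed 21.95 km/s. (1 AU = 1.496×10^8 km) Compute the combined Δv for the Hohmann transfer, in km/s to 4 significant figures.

From the circular-orbit relation v² = μ/r at r = 2.753×10^8 km: μ = v²r = (21.95)² × 2.753×10^8 = 1.32640×10^11 km³/s².
In km: r₁ = 7.47 × 1.496×10^8 = 1.117512×10^9 km; r₂ = 1.84 × 1.496×10^8 = 2.75264×10^8 km.
Transfer-ellipse semi-major axis a_t = (r₁ + r₂)/2 = (1.117512×10^9 + 2.75264×10^8)/2 = 6.96388×10^8 km.
Circular speed at r₁: v₁ = √(μ/r₁) = √(1.32640×10^11/1.117512×10^9) = 10.8946 km/s.
On the transfer ellipse at r₁, vis-viva equation gives v_a = √[μ(2/r₁ − 1/a_t)] = 6.84953 km/s.
First burn Δv₁ = |v_a − v₁| = 4.045 km/s.
At r₂, v₂ = √(μ/r₂) = 21.9514 km/s.
Transfer-orbit speed at r₂: v_p = √[μ(2/r₂ − 1/a_t)] = 27.8076 km/s.
Second burn Δv₂ = |v₂ − v_p| = 5.856 km/s.
Total Δv = Δv₁ + Δv₂ = 9.901 km/s.

Δv = 9.901 km/s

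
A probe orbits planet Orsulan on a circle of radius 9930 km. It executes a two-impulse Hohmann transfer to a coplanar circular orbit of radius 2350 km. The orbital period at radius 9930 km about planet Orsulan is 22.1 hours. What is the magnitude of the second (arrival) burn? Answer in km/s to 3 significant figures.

Δv₂ = 0.438 km/s

From Kepler's third law T² = 4π²r³/μ at r = 9930 km, T = 22.1 hours = 22.1 × 3600 s = 79560 s: μ = 4π²r³/T² = 6106.86 km³/s².
Semi-major axis of the transfer orbit: a_t = (9930 + 2350)/2 = 6140 km.
On the circular orbit at r = 2350 km, v_c = √(μ/r) = 1.612 km/s.
Transfer-orbit speed at the same r (vis-viva, a = a_t): v_t = √[μ(2/r − 1/a_t)] = 2.050 km/s.
Δv₂ = |v_t − v_c| = |2.050 − 1.612| = 0.4380 km/s.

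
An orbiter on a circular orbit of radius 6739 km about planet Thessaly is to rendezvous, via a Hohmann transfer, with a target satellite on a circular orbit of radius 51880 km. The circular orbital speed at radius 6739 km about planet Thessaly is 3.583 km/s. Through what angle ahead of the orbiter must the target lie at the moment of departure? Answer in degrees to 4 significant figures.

φ = 103.6°

From the circular-orbit relation v² = μ/r at r = 6739 km: μ = v²r = (3.583)² × 6739 = 86514.5 km³/s².
Transfer-ellipse semi-major axis a_t = (r₁ + r₂)/2 = (6739 + 51880)/2 = 29309.5 km.
Transfer time t = π√(a_t³/μ) = 53590 s.
The target's mean motion on its circular orbit is ω₂ = √(μ/r₂³) = 2.489×10^-5 rad/s.
Angle swept by the target during transfer: ω₂·t = 1.334 rad = 76.43°.
Arrival is 180° from departure on the ellipse, so φ = 180° − 76.43° = 103.6°.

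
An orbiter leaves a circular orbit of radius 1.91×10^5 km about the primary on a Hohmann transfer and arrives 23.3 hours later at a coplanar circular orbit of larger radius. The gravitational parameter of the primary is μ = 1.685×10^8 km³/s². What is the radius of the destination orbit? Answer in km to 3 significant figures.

Transfer time t = 23.3 hours = 83880 s, and t = π√(a_t³/μ).
So a_t = (μ t²/π²)^(1/3) = (1.685×10^8 × (83880)² / π²)^(1/3) = 4.9341×10^5 km.
Since a_t = (r₁ + r₂)/2, r₂ = 2a_t − r₁ = 2×4.9341×10^5 − 1.910×10^5 = 7.9582×10^5 km.

r₂ = 7.96×10^5 km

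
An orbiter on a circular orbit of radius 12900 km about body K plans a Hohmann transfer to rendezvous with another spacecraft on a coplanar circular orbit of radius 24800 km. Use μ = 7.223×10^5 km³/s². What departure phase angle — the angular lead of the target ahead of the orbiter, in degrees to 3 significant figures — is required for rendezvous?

φ = 60.7°

The Hohmann ellipse has a_t = (r₁ + r₂)/2 = 18850 km.
Transfer time t = π√(a_t³/μ) = 9567 s.
The target's mean motion on its circular orbit is ω₂ = √(μ/r₂³) = 2.176×10^-4 rad/s.
Angle swept by the target during transfer: ω₂·t = 2.082 rad = 119.3°.
The orbiter traverses 180° on the transfer ellipse, so the target must lead by 180° − 119.3° = 60.7°.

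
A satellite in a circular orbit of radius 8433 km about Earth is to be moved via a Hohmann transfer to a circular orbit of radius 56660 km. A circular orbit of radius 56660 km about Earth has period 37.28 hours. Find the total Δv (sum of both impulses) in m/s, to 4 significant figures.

Δv = 3499 m/s

From Kepler's third law T² = 4π²r³/μ at r = 56660 km, T = 37.28 hours = 37.28 × 3600 s = 1.34208×10^5 s: μ = 4π²r³/T² = 3.98688×10^5 km³/s².
The Hohmann ellipse has a_t = (r₁ + r₂)/2 = 32546.5 km.
Circular speed at r₁: v₁ = √(μ/r₁) = √(3.98688×10^5/8433) = 6.87583 km/s.
On the transfer ellipse at r₁, vis-viva equation gives v_p = √[μ(2/r₁ − 1/a_t)] = 9.07217 km/s.
First burn Δv₁ = |v_p − v₁| = 2.1963 km/s.
At r₂, v₂ = √(μ/r₂) = 2.65264 km/s.
Transfer-orbit speed at r₂: v_a = √[μ(2/r₂ − 1/a_t)] = 1.35026 km/s.
Second burn Δv₂ = |v₂ − v_a| = 1.3024 km/s.
Δv = Δv₁ + Δv₂ = 2.1963 + 1.3024 = 3.499 km/s.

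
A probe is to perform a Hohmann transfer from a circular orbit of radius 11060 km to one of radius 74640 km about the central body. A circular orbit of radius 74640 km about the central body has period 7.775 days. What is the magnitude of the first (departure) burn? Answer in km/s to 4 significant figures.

Δv₁ = 0.5800 km/s

From Kepler's third law T² = 4π²r³/μ at r = 74640 km, T = 7.775 days = 7.775 × 86400 s = 6.7176×10^5 s: μ = 4π²r³/T² = 36378.6 km³/s².
Semi-major axis of the transfer orbit: a_t = (11060 + 74640)/2 = 42850 km.
Circular speed at r = 11060 km: v_c = √(μ/r) = 1.814 km/s.
Transfer-orbit speed at the same r (vis-viva, a = a_t): v_t = √[μ(2/r − 1/a_t)] = 2.394 km/s.
Δv₁ = |v_t − v_c| = |2.394 − 1.814| = 0.5800 km/s.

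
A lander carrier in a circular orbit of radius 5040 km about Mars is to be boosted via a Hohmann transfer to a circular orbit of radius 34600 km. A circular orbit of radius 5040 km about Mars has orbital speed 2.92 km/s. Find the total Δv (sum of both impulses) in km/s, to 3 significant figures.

Δv = 1.49 km/s

From the circular-orbit relation v² = μ/r at r = 5040 km: μ = v²r = (2.92)² × 5040 = 42973.1 km³/s².
The Hohmann ellipse has a_t = (r₁ + r₂)/2 = 19820 km.
Circular speed at r₁: v₁ = √(μ/r₁) = √(42973.1/5040) = 2.9200 km/s.
Transfer-orbit speed at r₁ (vis-viva): v_p = √[μ(2/r₁ − 1/a_t)] = 3.8581 km/s.
First burn Δv₁ = |v_p − v₁| = 0.9381 km/s.
At r₂, v₂ = √(μ/r₂) = 1.11445 km/s.
Transfer-orbit speed at r₂: v_a = √[μ(2/r₂ − 1/a_t)] = 0.561983 km/s.
Second burn Δv₂ = |v₂ − v_a| = 0.5525 km/s.
Δv = Δv₁ + Δv₂ = 0.9381 + 0.5525 = 1.491 km/s.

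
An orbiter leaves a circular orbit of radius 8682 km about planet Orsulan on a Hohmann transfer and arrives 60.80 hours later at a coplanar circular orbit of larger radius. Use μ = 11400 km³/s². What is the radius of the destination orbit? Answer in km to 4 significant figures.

Transfer time t = 60.80 hours = 2.1888×10^5 s, and t = π√(a_t³/μ).
So a_t = (μ t²/π²)^(1/3) = (11400 × (2.1888×10^5)² / π²)^(1/3) = 38107 km.
Since a_t = (r₁ + r₂)/2, r₂ = 2a_t − r₁ = 2×38107 − 8682 = 67532 km.

r₂ = 67530 km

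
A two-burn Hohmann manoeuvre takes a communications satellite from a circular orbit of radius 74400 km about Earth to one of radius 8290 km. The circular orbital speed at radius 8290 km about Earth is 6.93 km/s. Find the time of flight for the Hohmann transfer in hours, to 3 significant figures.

t = 11.6 hours

From the circular-orbit relation v² = μ/r at r = 8290 km: μ = v²r = (6.93)² × 8290 = 3.98126×10^5 km³/s².
Semi-major axis of the transfer orbit: a_t = (74400 + 8290)/2 = 41345 km.
Half the transfer-orbit period gives t = π√(a_t³/μ) = 41860 s.
Converting: 41860 s ÷ 3600 s/hour = 11.6 hours.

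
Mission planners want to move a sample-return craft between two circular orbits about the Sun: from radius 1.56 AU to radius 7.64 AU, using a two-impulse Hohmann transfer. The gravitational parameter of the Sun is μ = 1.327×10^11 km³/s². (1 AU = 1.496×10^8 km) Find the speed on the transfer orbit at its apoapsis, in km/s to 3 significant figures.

v = 6.27 km/s

In km: r₁ = 1.56 × 1.496×10^8 = 2.33376×10^8 km; r₂ = 7.64 × 1.496×10^8 = 1.142944×10^9 km.
Semi-major axis of the transfer orbit: a_t = (2.33376×10^8 + 1.142944×10^9)/2 = 6.8816×10^8 km.
At apoapsis, r = 1.142944×10^9 km.
Vis-viva: v = √[μ(2/r − 1/a_t)] = √[1.327×10^11 × (2/1.142944×10^9 − 1/6.8816×10^8)] = 6.275 km/s.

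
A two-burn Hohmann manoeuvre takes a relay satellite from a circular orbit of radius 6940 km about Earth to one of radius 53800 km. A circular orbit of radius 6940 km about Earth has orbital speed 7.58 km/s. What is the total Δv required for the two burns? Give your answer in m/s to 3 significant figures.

From the circular-orbit relation v² = μ/r at r = 6940 km: μ = v²r = (7.58)² × 6940 = 3.98747×10^5 km³/s².
Transfer-ellipse semi-major axis a_t = (r₁ + r₂)/2 = (6940 + 53800)/2 = 30370 km.
At r₁ the circular-orbit speed is v₁ = √(μ/r₁) = 7.5800 km/s.
Transfer-orbit speed at r₁ (vis-viva equation): v_p = √[μ(2/r₁ − 1/a_t)] = 10.089 km/s.
First burn Δv₁ = |v_p − v₁| = 2.509 km/s.
Circular speed at r₂: v₂ = √(μ/r₂) = 2.722 km/s.
Transfer-orbit speed at r₂: v_a = √[μ(2/r₂ − 1/a_t)] = 1.301 km/s.
Second burn Δv₂ = |v₂ − v_a| = 1.421 km/s.
Δv = Δv₁ + Δv₂ = 2.509 + 1.421 = 3.930 km/s.

Δv = 3930 m/s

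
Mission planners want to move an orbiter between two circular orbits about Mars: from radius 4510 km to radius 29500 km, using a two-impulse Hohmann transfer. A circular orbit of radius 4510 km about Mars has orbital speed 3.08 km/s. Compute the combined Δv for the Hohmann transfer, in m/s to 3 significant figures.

Δv = 1560 m/s

From the circular-orbit relation v² = μ/r at r = 4510 km: μ = v²r = (3.08)² × 4510 = 42783.7 km³/s².
Transfer-ellipse semi-major axis a_t = (r₁ + r₂)/2 = (4510 + 29500)/2 = 17005 km.
Circular speed at r₁: v₁ = √(μ/r₁) = √(42783.7/4510) = 3.0800 km/s.
On the transfer ellipse at r₁, v² = μ(2/r − 1/a) gives v_p = √[μ(2/r₁ − 1/a_t)] = 4.0567 km/s.
First burn Δv₁ = |v_p − v₁| = 0.9767 km/s.
Circular speed at r₂: v₂ = √(μ/r₂) = 1.2043 km/s.
Transfer-orbit speed at r₂: v_a = √[μ(2/r₂ − 1/a_t)] = 0.62019 km/s.
Second burn Δv₂ = |v₂ − v_a| = 0.5841 km/s.
Δv = Δv₁ + Δv₂ = 0.9767 + 0.5841 = 1.561 km/s.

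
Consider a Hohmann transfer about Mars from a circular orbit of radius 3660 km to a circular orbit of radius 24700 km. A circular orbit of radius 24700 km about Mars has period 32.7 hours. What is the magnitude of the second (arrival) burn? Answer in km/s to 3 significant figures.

Δv₂ = 0.649 km/s

From Kepler's third law T² = 4π²r³/μ at r = 24700 km, T = 32.7 hours = 32.7 × 3600 s = 1.1772×10^5 s: μ = 4π²r³/T² = 42928.9 km³/s².
The Hohmann ellipse has a_t = (r₁ + r₂)/2 = 14180 km.
On the circular orbit at r = 24700 km, v_c = √(μ/r) = 1.31834 km/s.
Vis-viva on the transfer ellipse at r = 24700 km gives v_t = √[μ(2/r − 1/a_t)] = 0.669775 km/s.
Δv₂ = |v_t − v_c| = |0.669775 − 1.31834| = 0.6486 km/s.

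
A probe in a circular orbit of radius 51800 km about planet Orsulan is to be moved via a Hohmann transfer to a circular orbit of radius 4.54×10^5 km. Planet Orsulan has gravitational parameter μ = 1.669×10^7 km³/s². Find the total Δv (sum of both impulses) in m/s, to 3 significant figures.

The Hohmann ellipse has a_t = (r₁ + r₂)/2 = 2.529×10^5 km.
Circular speed at r₁: v₁ = √(μ/r₁) = √(1.669×10^7/51800) = 17.95 km/s.
On the transfer ellipse at r₁, v² = μ(2/r − 1/a) gives v_p = √[μ(2/r₁ − 1/a_t)] = 24.05 km/s.
First burn Δv₁ = |v_p − v₁| = 6.100 km/s.
At r₂, v₂ = √(μ/r₂) = 6.063 km/s.
Transfer-orbit speed at r₂: v_a = √[μ(2/r₂ − 1/a_t)] = 2.744 km/s.
Second burn Δv₂ = |v₂ − v_a| = 3.319 km/s.
Total Δv = Δv₁ + Δv₂ = 9.419 km/s.

Δv = 9420 m/s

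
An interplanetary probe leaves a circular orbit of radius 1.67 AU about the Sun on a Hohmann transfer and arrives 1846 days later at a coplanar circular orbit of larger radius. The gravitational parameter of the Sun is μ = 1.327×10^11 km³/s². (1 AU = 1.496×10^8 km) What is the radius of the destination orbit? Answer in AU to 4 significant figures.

In km: r₁ = 1.67 × 1.496×10^8 = 2.49832×10^8 km.
Transfer time t = 1846 days = 1.594944×10^8 s, and t = π√(a_t³/μ).
So a_t = (μ t²/π²)^(1/3) = (1.327×10^11 × (1.594944×10^8)² / π²)^(1/3) = 6.9934×10^8 km.
Since a_t = (r₁ + r₂)/2, r₂ = 2a_t − r₁ = 2×6.9934×10^8 − 2.49832×10^8 = 1.148848×10^9 km.
In AU: r₂ = 1.148848×10^9 / 1.496×10^8 = 7.679 AU.

r₂ = 7.679 AU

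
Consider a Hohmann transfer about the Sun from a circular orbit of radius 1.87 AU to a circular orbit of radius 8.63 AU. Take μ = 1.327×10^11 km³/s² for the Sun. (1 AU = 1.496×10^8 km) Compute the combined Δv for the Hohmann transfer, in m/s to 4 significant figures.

Δv = 10230 m/s

In km: r₁ = 1.87 × 1.496×10^8 = 2.79752×10^8 km; r₂ = 8.63 × 1.496×10^8 = 1.291048×10^9 km.
Semi-major axis of the transfer orbit: a_t = (2.79752×10^8 + 1.291048×10^9)/2 = 7.854×10^8 km.
At r₁ the circular-orbit speed is v₁ = √(μ/r₁) = 21.780 km/s.
Transfer-orbit speed at r₁ (vis-viva equation): v_p = √[μ(2/r₁ − 1/a_t)] = 27.924 km/s.
First burn Δv₁ = |v_p − v₁| = 6.144 km/s.
At r₂, v₂ = √(μ/r₂) = 10.1383 km/s.
Transfer-orbit speed at r₂: v_a = √[μ(2/r₂ − 1/a_t)] = 6.05070 km/s.
Second burn Δv₂ = |v₂ − v_a| = 4.088 km/s.
Δv = Δv₁ + Δv₂ = 6.144 + 4.088 = 10.23 km/s.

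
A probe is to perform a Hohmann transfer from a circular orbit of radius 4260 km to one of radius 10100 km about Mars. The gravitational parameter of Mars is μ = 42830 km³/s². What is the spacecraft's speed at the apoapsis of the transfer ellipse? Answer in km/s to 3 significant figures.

Transfer-ellipse semi-major axis a_t = (r₁ + r₂)/2 = (4260 + 10100)/2 = 7180 km.
At apoapsis, r = 10100 km.
From the vis-viva equation, v = √[μ(2/r − 1/a_t)] = 1.586 km/s.

v = 1.59 km/s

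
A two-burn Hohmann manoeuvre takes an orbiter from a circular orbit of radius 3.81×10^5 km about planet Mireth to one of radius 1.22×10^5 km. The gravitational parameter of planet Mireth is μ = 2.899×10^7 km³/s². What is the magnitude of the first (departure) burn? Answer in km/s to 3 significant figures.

Δv₁ = 2.65 km/s

The Hohmann ellipse has a_t = (r₁ + r₂)/2 = 2.515×10^5 km.
Circular speed at r = 3.810×10^5 km: v_c = √(μ/r) = 8.723 km/s.
Vis-viva on the transfer ellipse at r = 3.810×10^5 km gives v_t = √[μ(2/r − 1/a_t)] = 6.075 km/s.
Δv₁ = |v_t − v_c| = |6.075 − 8.723| = 2.648 km/s.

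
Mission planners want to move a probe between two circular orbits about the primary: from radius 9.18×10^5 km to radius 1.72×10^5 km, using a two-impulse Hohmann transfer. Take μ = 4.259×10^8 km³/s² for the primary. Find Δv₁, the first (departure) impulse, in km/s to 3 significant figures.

Transfer-ellipse semi-major axis a_t = (r₁ + r₂)/2 = (9.180×10^5 + 1.720×10^5)/2 = 5.450×10^5 km.
On the circular orbit at r = 9.180×10^5 km, v_c = √(μ/r) = 21.539 km/s.
Vis-viva on the transfer ellipse at r = 9.180×10^5 km gives v_t = √[μ(2/r − 1/a_t)] = 12.100 km/s.
Δv₁ = |v_t − v_c| = |12.100 − 21.539| = 9.439 km/s.

Δv₁ = 9.44 km/s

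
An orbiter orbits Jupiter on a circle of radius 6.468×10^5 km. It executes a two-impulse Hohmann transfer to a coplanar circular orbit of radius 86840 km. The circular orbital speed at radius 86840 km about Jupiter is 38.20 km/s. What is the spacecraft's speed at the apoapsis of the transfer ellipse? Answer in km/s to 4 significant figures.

From the circular-orbit relation v² = μ/r at r = 86840 km: μ = v²r = (38.20)² × 86840 = 1.26720×10^8 km³/s².
Semi-major axis of the transfer orbit: a_t = (6.468×10^5 + 86840)/2 = 3.6682×10^5 km.
The apoapsis of the transfer ellipse is at r = 6.468×10^5 km.
From the vis-viva equation, v = √[μ(2/r − 1/a_t)] = 6.810 km/s.

v = 6.810 km/s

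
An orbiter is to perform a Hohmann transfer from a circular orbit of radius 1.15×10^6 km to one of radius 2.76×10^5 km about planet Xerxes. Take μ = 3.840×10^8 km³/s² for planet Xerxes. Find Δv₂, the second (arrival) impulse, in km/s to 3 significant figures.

Semi-major axis of the transfer orbit: a_t = (1.150×10^6 + 2.760×10^5)/2 = 7.130×10^5 km.
Circular speed at r = 2.760×10^5 km: v_c = √(μ/r) = 37.30 km/s.
Vis-viva on the transfer ellipse at r = 2.760×10^5 km gives v_t = √[μ(2/r − 1/a_t)] = 47.37 km/s.
Δv₂ = |v_t − v_c| = |47.37 − 37.30| = 10.07 km/s.

Δv₂ = 10.1 km/s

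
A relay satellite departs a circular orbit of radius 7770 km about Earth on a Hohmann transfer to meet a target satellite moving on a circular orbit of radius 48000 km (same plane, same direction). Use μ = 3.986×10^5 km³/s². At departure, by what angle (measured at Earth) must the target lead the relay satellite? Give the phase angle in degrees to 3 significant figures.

The Hohmann ellipse has a_t = (r₁ + r₂)/2 = 27885 km.
The half-period of the transfer ellipse is t = π√(a_t³/μ) = 23170 s.
The target's mean motion on its circular orbit is ω₂ = √(μ/r₂³) = 6.004×10^-5 rad/s.
Angle swept by the target during transfer: ω₂·t = 1.391 rad = 79.70°.
The relay satellite traverses 180° on the transfer ellipse, so the target must lead by 180° − 79.70° = 100°.

φ = 100°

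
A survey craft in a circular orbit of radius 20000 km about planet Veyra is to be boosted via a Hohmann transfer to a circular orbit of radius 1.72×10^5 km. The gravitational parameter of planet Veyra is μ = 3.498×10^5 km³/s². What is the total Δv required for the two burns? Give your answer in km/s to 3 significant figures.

Δv = 2.19 km/s

Semi-major axis of the transfer orbit: a_t = (20000 + 1.720×10^5)/2 = 96000 km.
At r₁ the circular-orbit speed is v₁ = √(μ/r₁) = 4.182 km/s.
On the transfer ellipse at r₁, vis-viva gives v_p = √[μ(2/r₁ − 1/a_t)] = 5.598 km/s.
First burn Δv₁ = |v_p − v₁| = 1.416 km/s.
Circular speed at r₂: v₂ = √(μ/r₂) = 1.4261 km/s.
Transfer-orbit speed at r₂: v_a = √[μ(2/r₂ − 1/a_t)] = 0.65092 km/s.
Second burn Δv₂ = |v₂ − v_a| = 0.7752 km/s.
Total Δv = Δv₁ + Δv₂ = 2.191 km/s.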